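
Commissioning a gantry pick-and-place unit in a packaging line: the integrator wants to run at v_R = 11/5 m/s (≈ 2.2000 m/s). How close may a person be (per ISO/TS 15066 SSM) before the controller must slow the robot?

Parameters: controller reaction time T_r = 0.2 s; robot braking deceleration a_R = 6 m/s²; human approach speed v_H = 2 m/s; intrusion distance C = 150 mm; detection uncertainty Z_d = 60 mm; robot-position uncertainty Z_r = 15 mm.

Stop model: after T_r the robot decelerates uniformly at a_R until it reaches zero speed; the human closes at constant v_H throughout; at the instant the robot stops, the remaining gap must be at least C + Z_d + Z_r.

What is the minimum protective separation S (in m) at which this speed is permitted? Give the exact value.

S_min = 1321/600 m = 2.2017 m

T_s = v_R/a_R = (11/5)/6 = 0.3667 s
robot in T_r: 2.2000·0.2000 = 0.4400 m
robot covers 2.2000·0.3667 − ½·6.0000·0.3667² = 0.4033 m while stopping
human over T_r+T_s: 2.0000·(0.2000+0.3667) = 1.1333 m
margins: 0.1500+0.0600+0.0150 = 0.2250 m
S_min ≈ 0.4400+0.4033+1.1333+0.2250  ⇒  S_min = 1321/600 m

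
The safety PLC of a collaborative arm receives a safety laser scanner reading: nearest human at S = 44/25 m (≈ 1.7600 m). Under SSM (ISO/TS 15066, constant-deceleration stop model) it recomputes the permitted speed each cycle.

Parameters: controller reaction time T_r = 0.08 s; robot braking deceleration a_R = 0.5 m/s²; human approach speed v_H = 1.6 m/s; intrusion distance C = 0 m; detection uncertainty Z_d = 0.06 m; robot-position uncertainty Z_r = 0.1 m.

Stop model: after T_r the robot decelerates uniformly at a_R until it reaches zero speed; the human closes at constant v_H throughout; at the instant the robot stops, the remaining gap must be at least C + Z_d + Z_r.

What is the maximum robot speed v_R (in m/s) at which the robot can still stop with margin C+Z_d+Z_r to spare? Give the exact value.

v_R_max = 2/5 m/s = 0.4000 m/s

quadratic (1)·v² + (82/25)·v + (-184/125) = 0
  disc = (82/25)² − 4·(1)·(-184/125) = 10404/625 ; √disc = 102/25
  v_R = (−(82/25) + 102/25) / (2·(1)) = 2/5 m/s
check:
T_s = v_R/a_R = (2/5)/(1/2) = 0.8000 s
robot covers v_R·T_r = 0.4000·0.0800 = 0.0320 m before braking
robot under decel: 0.4000²/(2·0.5000) = 0.1600 m
human over T_r+T_s: 1.6000·(0.0800+0.8000) = 1.4080 m
margins: 0.0000+0.0600+0.1000 = 0.1600 m
sum ≈ 0.0320+0.1600+1.4080+0.1600 ≈ 1.7600 m = S ✓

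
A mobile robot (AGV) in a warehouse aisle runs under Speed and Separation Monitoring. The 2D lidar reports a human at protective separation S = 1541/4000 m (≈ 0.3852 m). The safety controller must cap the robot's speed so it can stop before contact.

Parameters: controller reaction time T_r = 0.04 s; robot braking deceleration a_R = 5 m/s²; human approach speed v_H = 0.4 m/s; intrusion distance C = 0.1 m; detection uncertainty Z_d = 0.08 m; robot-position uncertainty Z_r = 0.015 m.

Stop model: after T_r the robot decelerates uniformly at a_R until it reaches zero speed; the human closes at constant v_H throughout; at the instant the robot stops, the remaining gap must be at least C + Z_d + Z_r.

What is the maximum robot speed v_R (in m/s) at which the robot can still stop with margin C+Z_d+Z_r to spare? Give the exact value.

v_R_max = 17/20 m/s = 0.8500 m/s

quadratic (1/10)·v² + (3/25)·v + (-697/4000) = 0
  disc = (3/25)² − 4·(1/10)·(-697/4000) = 841/10000 ; √disc = 29/100
  v_R = (−(3/25) + 29/100) / (2·(1/10)) = 17/20 m/s
check:
T_s = v_R/a_R = (17/20)/5 = 0.1700 s
robot covers v_R·T_r = 0.8500·0.0400 = 0.0340 m before braking
braking distance = 0.8500²/(2·5.0000) = 0.0722 m
human closes 0.4000·0.2100 = 0.0840 m
margins: 0.1000+0.0800+0.0150 = 0.1950 m
sum ≈ 0.0340+0.0722+0.0840+0.1950 ≈ 0.3852 m = S ✓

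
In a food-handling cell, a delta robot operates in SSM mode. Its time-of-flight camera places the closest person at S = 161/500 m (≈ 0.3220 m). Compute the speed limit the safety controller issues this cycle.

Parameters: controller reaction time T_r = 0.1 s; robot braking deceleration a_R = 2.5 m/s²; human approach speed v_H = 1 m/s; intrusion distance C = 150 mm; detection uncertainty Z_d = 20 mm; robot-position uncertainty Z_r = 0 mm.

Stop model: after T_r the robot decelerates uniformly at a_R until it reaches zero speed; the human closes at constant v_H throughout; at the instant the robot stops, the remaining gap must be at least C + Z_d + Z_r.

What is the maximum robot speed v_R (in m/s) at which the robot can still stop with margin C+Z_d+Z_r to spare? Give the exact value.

v_R_max = 1/10 m/s = 0.1000 m/s

quadratic (1/5)·v² + (1/2)·v + (-13/250) = 0
  disc = (1/2)² − 4·(1/5)·(-13/250) = 729/2500 ; √disc = 27/50
  v_R = (−(1/2) + 27/50) / (2·(1/5)) = 1/10 m/s
check:
braking lasts T_s = (1/10)/(5/2) = 0.0400 s
robot in T_r: 0.1000·0.1000 = 0.0100 m
robot under decel: 0.1000²/(2·2.5000) = 0.0020 m
person approaches 1.0000·(0.1000+0.0400) = 0.1400 m
residual clearance needed = 0.1500+0.0200+0.0000 = 0.1700 m
sum ≈ 0.0100+0.0020+0.1400+0.1700 ≈ 0.3220 m = S ✓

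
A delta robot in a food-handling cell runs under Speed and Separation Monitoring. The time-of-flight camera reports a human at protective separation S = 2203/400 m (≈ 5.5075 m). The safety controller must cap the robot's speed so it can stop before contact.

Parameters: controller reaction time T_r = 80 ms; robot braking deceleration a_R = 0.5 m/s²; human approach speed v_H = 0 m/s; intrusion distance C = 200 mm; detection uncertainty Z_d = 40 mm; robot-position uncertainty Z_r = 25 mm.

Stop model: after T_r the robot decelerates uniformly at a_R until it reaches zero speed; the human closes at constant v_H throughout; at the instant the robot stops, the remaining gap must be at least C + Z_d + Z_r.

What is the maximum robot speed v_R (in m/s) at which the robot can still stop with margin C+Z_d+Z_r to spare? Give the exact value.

at the boundary: (1)·v² + (2/25)·v + (-2097/400) = 0
  disc = (2/25)² − 4·(1)·(-2097/400) = 52441/2500 ; √disc = 229/50
  v_R = (−(2/25) + 229/50) / (2·(1)) = 9/4 m/s
check:
stop time T_s = (9/4)/(1/2) = 4.5000 s
reaction-phase robot travel = 2.2500·0.0800 = 0.1800 m
robot under decel: 2.2500²/(2·0.5000) = 5.0625 m
human closes 0.0000·4.5800 = 0.0000 m
residual clearance needed = 0.2000+0.0400+0.0250 = 0.2650 m
sum ≈ 0.1800+5.0625+0.0000+0.2650 ≈ 5.5075 m = S ✓

v_R_max = 9/4 m/s = 2.2500 m/s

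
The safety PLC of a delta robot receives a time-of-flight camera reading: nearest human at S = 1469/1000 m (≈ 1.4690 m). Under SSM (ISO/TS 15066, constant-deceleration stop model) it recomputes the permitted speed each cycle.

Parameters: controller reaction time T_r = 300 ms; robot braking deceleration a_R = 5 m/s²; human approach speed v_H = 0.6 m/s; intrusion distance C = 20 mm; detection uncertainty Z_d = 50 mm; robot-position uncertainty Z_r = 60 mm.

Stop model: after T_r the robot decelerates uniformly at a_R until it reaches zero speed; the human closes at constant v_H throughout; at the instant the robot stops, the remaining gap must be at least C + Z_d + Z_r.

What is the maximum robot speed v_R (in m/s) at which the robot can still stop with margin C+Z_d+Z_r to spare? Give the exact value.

quadratic (1/10)·v² + (21/50)·v + (-1159/1000) = 0
  disc = (21/50)² − 4·(1/10)·(-1159/1000) = 16/25 ; √disc = 4/5
  v_R = (−(21/50) + 4/5) / (2·(1/10)) = 19/10 m/s
check:
braking lasts T_s = (19/10)/5 = 0.3800 s
robot covers v_R·T_r = 1.9000·0.3000 = 0.5700 m before braking
braking distance = 1.9000²/(2·5.0000) = 0.3610 m
person approaches 0.6000·(0.3000+0.3800) = 0.4080 m
margins: 0.0200+0.0500+0.0600 = 0.1300 m
sum ≈ 0.5700+0.3610+0.4080+0.1300 ≈ 1.4690 m = S ✓

v_R_max = 19/10 m/s = 1.9000 m/s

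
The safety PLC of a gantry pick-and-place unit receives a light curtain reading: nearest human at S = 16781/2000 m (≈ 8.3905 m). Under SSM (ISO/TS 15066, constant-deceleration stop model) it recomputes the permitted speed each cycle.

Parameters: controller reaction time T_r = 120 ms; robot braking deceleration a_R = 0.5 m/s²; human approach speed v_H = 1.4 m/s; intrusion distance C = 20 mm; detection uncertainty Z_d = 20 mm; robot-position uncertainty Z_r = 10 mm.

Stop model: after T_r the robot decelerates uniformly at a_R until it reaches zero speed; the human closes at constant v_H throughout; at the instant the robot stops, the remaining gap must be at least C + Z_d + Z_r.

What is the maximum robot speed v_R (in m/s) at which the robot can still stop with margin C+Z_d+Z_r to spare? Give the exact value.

v_R_max = 7/4 m/s = 1.7500 m/s

quadratic (1)·v² + (73/25)·v + (-3269/400) = 0
  disc = (73/25)² − 4·(1)·(-3269/400) = 103041/2500 ; √disc = 321/50
  v_R = (−(73/25) + 321/50) / (2·(1)) = 7/4 m/s
check:
stop time T_s = (7/4)/(1/2) = 3.5000 s
robot covers v_R·T_r = 1.7500·0.1200 = 0.2100 m before braking
robot under decel: 1.7500²/(2·0.5000) = 3.0625 m
human closes 1.4000·3.6200 = 5.0680 m
residual clearance needed = 0.0200+0.0200+0.0100 = 0.0500 m
sum ≈ 0.2100+3.0625+5.0680+0.0500 ≈ 8.3905 m = S ✓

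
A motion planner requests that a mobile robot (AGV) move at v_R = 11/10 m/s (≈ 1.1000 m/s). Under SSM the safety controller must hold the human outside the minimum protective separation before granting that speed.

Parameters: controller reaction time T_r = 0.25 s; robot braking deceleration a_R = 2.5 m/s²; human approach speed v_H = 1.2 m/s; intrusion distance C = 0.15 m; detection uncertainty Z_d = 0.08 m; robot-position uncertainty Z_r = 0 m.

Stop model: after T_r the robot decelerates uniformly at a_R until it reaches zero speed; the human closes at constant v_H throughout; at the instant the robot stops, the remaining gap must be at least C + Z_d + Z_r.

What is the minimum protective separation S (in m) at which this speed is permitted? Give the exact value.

stop time T_s = (11/10)/(5/2) = 0.4400 s
robot covers v_R·T_r = 1.1000·0.2500 = 0.2750 m before braking
braking distance = 1.1000²/(2·2.5000) = 0.2420 m
human closes 1.2000·0.6900 = 0.8280 m
C+Z_d+Z_r = 0.1500+0.0800+0.0000 = 0.2300 m
S_min ≈ 0.2750+0.2420+0.8280+0.2300  ⇒  S_min = 63/40 m

S_min = 63/40 m = 1.5750 m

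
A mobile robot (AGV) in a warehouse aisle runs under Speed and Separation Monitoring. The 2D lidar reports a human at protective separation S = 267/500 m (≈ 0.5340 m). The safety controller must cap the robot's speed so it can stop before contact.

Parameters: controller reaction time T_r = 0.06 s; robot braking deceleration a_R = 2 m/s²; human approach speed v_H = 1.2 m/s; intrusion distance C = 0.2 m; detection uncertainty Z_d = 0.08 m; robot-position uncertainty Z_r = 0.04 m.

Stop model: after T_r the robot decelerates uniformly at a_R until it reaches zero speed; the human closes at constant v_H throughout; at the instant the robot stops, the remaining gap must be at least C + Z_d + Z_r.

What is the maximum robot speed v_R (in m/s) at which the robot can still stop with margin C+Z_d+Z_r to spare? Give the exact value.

quadratic (1/4)·v² + (33/50)·v + (-71/500) = 0
  disc = (33/50)² − 4·(1/4)·(-71/500) = 361/625 ; √disc = 19/25
  v_R = (−(33/50) + 19/25) / (2·(1/4)) = 1/5 m/s
check:
T_s = v_R/a_R = (1/5)/2 = 0.1000 s
robot covers v_R·T_r = 0.2000·0.0600 = 0.0120 m before braking
robot covers 0.2000·0.1000 − ½·2.0000·0.1000² = 0.0100 m while stopping
person approaches 1.2000·(0.0600+0.1000) = 0.1920 m
margins: 0.2000+0.0800+0.0400 = 0.3200 m
sum ≈ 0.0120+0.0100+0.1920+0.3200 ≈ 0.5340 m = S ✓

v_R_max = 1/5 m/s = 0.2000 m/s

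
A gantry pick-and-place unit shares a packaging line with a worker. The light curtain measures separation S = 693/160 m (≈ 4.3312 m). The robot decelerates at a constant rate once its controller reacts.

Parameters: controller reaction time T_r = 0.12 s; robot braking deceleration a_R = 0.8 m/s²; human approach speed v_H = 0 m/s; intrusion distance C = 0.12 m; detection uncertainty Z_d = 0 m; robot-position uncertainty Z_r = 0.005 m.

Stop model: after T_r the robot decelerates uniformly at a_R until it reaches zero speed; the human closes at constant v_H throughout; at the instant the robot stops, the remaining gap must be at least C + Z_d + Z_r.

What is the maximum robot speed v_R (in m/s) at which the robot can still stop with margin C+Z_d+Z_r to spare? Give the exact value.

at the boundary: (5/8)·v² + (3/25)·v + (-673/160) = 0
  disc = (3/25)² − 4·(5/8)·(-673/160) = 421201/40000 ; √disc = 649/200
  v_R = (−(3/25) + 649/200) / (2·(5/8)) = 5/2 m/s
check:
braking lasts T_s = (5/2)/(4/5) = 3.1250 s
robot in T_r: 2.5000·0.1200 = 0.3000 m
robot under decel: 2.5000²/(2·0.8000) = 3.9062 m
human closes 0.0000·3.2450 = 0.0000 m
residual clearance needed = 0.1200+0.0000+0.0050 = 0.1250 m
sum ≈ 0.3000+3.9062+0.0000+0.1250 ≈ 4.3312 m = S ✓

v_R_max = 5/2 m/s = 2.5000 m/s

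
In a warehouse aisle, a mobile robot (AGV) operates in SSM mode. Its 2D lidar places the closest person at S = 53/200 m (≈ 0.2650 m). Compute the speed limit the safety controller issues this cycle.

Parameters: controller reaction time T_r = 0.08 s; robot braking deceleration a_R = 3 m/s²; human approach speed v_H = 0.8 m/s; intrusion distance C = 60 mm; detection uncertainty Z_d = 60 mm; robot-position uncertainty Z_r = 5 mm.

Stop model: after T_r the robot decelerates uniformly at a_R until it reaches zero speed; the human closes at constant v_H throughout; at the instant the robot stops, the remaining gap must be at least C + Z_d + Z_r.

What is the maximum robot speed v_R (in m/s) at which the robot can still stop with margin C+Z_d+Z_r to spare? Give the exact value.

at the boundary: (1/6)·v² + (26/75)·v + (-19/250) = 0
  disc = (26/75)² − 4·(1/6)·(-19/250) = 961/5625 ; √disc = 31/75
  v_R = (−(26/75) + 31/75) / (2·(1/6)) = 1/5 m/s
check:
braking lasts T_s = (1/5)/3 = 0.0667 s
reaction-phase robot travel = 0.2000·0.0800 = 0.0160 m
braking distance = 0.2000²/(2·3.0000) = 0.0067 m
human over T_r+T_s: 0.8000·(0.0800+0.0667) = 0.1173 m
C+Z_d+Z_r = 0.0600+0.0600+0.0050 = 0.1250 m
sum ≈ 0.0160+0.0067+0.1173+0.1250 ≈ 0.2650 m = S ✓

v_R_max = 1/5 m/s = 0.2000 m/s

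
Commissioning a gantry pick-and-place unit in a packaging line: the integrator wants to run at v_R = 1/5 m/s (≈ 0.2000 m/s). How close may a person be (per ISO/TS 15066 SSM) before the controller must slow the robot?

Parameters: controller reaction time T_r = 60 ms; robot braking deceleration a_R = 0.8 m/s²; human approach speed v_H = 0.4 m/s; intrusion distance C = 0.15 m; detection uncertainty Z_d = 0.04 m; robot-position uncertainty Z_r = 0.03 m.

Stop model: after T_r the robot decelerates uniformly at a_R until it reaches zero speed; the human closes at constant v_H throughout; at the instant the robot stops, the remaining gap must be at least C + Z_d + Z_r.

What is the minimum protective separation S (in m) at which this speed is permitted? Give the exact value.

S_min = 381/1000 m = 0.3810 m

braking lasts T_s = (1/5)/(4/5) = 0.2500 s
robot in T_r: 0.2000·0.0600 = 0.0120 m
robot covers 0.2000·0.2500 − ½·0.8000·0.2500² = 0.0250 m while stopping
human over T_r+T_s: 0.4000·(0.0600+0.2500) = 0.1240 m
residual clearance needed = 0.1500+0.0400+0.0300 = 0.2200 m
S_min ≈ 0.0120+0.0250+0.1240+0.2200  ⇒  S_min = 381/1000 m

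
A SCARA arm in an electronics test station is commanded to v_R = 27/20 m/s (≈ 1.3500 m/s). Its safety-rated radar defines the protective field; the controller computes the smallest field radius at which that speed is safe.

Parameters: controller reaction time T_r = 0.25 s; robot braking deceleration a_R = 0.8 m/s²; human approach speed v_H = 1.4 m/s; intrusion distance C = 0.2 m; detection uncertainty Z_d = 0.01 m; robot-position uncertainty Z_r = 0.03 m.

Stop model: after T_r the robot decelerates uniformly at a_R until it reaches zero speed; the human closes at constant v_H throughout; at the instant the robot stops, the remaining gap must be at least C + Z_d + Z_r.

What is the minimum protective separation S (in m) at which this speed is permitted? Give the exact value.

S_min = 14173/3200 m = 4.4291 m

braking lasts T_s = (27/20)/(4/5) = 1.6875 s
reaction-phase robot travel = 1.3500·0.2500 = 0.3375 m
robot under decel: 1.3500²/(2·0.8000) = 1.1391 m
human over T_r+T_s: 1.4000·(0.2500+1.6875) = 2.7125 m
residual clearance needed = 0.2000+0.0100+0.0300 = 0.2400 m
S_min ≈ 0.3375+1.1391+2.7125+0.2400  ⇒  S_min = 14173/3200 m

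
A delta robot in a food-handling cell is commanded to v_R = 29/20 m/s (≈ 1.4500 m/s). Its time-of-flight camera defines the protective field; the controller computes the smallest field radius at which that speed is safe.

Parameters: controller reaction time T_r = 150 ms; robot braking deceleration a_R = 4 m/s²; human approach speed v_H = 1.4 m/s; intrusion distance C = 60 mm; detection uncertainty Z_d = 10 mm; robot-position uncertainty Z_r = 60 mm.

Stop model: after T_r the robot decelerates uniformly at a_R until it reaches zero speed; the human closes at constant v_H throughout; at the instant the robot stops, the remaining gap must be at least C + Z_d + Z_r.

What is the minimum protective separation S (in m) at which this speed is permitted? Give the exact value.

S_min = 4249/3200 m = 1.3278 m

braking lasts T_s = (29/20)/4 = 0.3625 s
robot in T_r: 1.4500·0.1500 = 0.2175 m
braking distance = 1.4500²/(2·4.0000) = 0.2628 m
human over T_r+T_s: 1.4000·(0.1500+0.3625) = 0.7175 m
margins: 0.0600+0.0100+0.0600 = 0.1300 m
S_min ≈ 0.2175+0.2628+0.7175+0.1300  ⇒  S_min = 4249/3200 m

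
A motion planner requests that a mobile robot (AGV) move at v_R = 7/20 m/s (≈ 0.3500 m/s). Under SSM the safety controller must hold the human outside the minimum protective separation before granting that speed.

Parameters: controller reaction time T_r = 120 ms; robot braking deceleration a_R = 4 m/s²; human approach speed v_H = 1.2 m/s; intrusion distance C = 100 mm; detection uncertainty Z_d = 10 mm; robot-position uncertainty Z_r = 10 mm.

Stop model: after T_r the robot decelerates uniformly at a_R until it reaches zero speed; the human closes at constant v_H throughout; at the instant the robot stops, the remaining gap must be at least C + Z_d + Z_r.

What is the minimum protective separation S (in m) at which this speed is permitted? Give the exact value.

T_s = v_R/a_R = (7/20)/4 = 0.0875 s
robot in T_r: 0.3500·0.1200 = 0.0420 m
robot under decel: 0.3500²/(2·4.0000) = 0.0153 m
human closes 1.2000·0.2075 = 0.2490 m
C+Z_d+Z_r = 0.1000+0.0100+0.0100 = 0.1200 m
S_min ≈ 0.0420+0.0153+0.2490+0.1200  ⇒  S_min = 6821/16000 m

S_min = 6821/16000 m = 0.4263 m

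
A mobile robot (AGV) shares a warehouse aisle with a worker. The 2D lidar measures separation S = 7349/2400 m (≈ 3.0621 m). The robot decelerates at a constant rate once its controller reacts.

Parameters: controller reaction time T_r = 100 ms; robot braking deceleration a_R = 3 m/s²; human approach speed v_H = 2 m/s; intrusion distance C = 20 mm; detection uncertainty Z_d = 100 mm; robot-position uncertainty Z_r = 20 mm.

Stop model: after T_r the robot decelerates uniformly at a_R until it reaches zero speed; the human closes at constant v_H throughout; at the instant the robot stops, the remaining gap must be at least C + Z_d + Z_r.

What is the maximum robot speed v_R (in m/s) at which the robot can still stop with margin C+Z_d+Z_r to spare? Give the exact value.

v_R_max = 47/20 m/s = 2.3500 m/s

collect terms ⇒ (1/6)·v_R² + (23/30)·v_R + (-6533/2400) = 0
  disc = (23/30)² − 4·(1/6)·(-6533/2400) = 961/400 ; √disc = 31/20
  v_R = (−(23/30) + 31/20) / (2·(1/6)) = 47/20 m/s
check:
braking lasts T_s = (47/20)/3 = 0.7833 s
robot in T_r: 2.3500·0.1000 = 0.2350 m
robot under decel: 2.3500²/(2·3.0000) = 0.9204 m
human over T_r+T_s: 2.0000·(0.1000+0.7833) = 1.7667 m
margins: 0.0200+0.1000+0.0200 = 0.1400 m
sum ≈ 0.2350+0.9204+1.7667+0.1400 ≈ 3.0621 m = S ✓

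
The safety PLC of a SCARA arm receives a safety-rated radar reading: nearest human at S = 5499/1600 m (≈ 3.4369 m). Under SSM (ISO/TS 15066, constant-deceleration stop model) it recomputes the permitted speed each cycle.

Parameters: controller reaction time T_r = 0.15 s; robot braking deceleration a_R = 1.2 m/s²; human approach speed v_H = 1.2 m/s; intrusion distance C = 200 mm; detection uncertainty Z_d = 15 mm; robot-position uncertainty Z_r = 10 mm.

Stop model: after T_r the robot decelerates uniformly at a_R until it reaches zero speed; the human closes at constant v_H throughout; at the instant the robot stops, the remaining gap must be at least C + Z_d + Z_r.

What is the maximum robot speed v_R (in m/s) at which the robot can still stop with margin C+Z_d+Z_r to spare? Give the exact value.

v_R_max = 33/20 m/s = 1.6500 m/s

at the boundary: (5/12)·v² + (23/20)·v + (-4851/1600) = 0
  disc = (23/20)² − 4·(5/12)·(-4851/1600) = 10201/1600 ; √disc = 101/40
  v_R = (−(23/20) + 101/40) / (2·(5/12)) = 33/20 m/s
check:
braking lasts T_s = (33/20)/(6/5) = 1.3750 s
robot in T_r: 1.6500·0.1500 = 0.2475 m
robot under decel: 1.6500²/(2·1.2000) = 1.1344 m
human closes 1.2000·1.5250 = 1.8300 m
C+Z_d+Z_r = 0.2000+0.0150+0.0100 = 0.2250 m
sum ≈ 0.2475+1.1344+1.8300+0.2250 ≈ 3.4369 m = S ✓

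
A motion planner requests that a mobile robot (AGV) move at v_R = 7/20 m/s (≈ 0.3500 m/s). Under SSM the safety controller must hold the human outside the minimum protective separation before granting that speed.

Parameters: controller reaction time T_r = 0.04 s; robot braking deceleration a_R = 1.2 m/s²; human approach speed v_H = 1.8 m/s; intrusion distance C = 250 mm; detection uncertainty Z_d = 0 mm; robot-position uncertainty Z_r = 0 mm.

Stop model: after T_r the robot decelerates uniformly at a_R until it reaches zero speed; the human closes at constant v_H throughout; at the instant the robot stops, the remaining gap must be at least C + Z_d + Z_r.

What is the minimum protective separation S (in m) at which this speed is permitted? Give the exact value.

S_min = 21889/24000 m = 0.9120 m

stop time T_s = (7/20)/(6/5) = 0.2917 s
robot in T_r: 0.3500·0.0400 = 0.0140 m
braking distance = 0.3500²/(2·1.2000) = 0.0510 m
person approaches 1.8000·(0.0400+0.2917) = 0.5970 m
C+Z_d+Z_r = 0.2500+0.0000+0.0000 = 0.2500 m
S_min ≈ 0.0140+0.0510+0.5970+0.2500  ⇒  S_min = 21889/24000 m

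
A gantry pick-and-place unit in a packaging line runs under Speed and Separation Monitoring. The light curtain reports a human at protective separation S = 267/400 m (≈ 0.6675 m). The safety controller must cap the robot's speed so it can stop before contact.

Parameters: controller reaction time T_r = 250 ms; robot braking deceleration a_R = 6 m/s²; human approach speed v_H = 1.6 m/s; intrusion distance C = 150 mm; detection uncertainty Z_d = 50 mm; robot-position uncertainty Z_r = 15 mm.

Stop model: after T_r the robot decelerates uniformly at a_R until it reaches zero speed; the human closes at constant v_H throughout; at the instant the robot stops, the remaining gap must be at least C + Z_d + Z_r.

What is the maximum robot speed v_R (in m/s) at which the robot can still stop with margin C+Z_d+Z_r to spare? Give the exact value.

v_R_max = 1/10 m/s = 0.1000 m/s

at the boundary: (1/12)·v² + (31/60)·v + (-21/400) = 0
  disc = (31/60)² − 4·(1/12)·(-21/400) = 64/225 ; √disc = 8/15
  v_R = (−(31/60) + 8/15) / (2·(1/12)) = 1/10 m/s
check:
T_s = v_R/a_R = (1/10)/6 = 0.0167 s
robot in T_r: 0.1000·0.2500 = 0.0250 m
robot covers 0.1000·0.0167 − ½·6.0000·0.0167² = 0.0008 m while stopping
human over T_r+T_s: 1.6000·(0.2500+0.0167) = 0.4267 m
margins: 0.1500+0.0500+0.0150 = 0.2150 m
sum ≈ 0.0250+0.0008+0.4267+0.2150 ≈ 0.6675 m = S ✓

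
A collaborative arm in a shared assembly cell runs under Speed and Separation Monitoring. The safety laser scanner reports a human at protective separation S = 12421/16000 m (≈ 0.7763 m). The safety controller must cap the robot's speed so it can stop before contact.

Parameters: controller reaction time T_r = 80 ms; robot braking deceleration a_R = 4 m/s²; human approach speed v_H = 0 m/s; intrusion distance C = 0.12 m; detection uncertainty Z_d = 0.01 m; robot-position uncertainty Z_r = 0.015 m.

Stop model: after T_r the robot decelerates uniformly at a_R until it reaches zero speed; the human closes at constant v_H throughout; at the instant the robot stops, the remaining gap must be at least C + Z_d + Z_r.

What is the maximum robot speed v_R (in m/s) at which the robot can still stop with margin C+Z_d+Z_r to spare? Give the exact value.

v_R_max = 39/20 m/s = 1.9500 m/s

collect terms ⇒ (1/8)·v_R² + (2/25)·v_R + (-10101/16000) = 0
  disc = (2/25)² − 4·(1/8)·(-10101/16000) = 51529/160000 ; √disc = 227/400
  v_R = (−(2/25) + 227/400) / (2·(1/8)) = 39/20 m/s
check:
T_s = v_R/a_R = (39/20)/4 = 0.4875 s
reaction-phase robot travel = 1.9500·0.0800 = 0.1560 m
braking distance = 1.9500²/(2·4.0000) = 0.4753 m
person approaches 0.0000·(0.0800+0.4875) = 0.0000 m
margins: 0.1200+0.0100+0.0150 = 0.1450 m
sum ≈ 0.1560+0.4753+0.0000+0.1450 ≈ 0.7763 m = S ✓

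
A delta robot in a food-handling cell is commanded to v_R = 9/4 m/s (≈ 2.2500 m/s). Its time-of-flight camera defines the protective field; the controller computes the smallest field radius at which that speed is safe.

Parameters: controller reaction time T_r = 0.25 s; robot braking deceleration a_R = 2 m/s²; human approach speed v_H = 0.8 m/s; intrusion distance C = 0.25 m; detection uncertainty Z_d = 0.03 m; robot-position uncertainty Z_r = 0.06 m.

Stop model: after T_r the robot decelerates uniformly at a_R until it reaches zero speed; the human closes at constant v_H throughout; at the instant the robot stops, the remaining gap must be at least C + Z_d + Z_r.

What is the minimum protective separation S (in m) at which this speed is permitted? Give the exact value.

S_min = 5229/1600 m = 3.2681 m

braking lasts T_s = (9/4)/2 = 1.1250 s
robot in T_r: 2.2500·0.2500 = 0.5625 m
braking distance = 2.2500²/(2·2.0000) = 1.2656 m
person approaches 0.8000·(0.2500+1.1250) = 1.1000 m
residual clearance needed = 0.2500+0.0300+0.0600 = 0.3400 m
S_min ≈ 0.5625+1.2656+1.1000+0.3400  ⇒  S_min = 5229/1600 m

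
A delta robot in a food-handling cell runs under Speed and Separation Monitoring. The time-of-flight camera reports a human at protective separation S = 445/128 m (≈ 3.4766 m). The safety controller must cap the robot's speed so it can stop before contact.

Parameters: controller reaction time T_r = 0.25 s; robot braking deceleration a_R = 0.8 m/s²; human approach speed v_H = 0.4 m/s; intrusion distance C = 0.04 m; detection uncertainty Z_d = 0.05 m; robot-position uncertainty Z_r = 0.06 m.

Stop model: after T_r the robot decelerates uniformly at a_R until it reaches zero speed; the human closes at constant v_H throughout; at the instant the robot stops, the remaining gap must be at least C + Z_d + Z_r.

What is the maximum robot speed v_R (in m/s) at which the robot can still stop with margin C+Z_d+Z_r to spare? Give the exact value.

quadratic (5/8)·v² + (3/4)·v + (-413/128) = 0
  disc = (3/4)² − 4·(5/8)·(-413/128) = 2209/256 ; √disc = 47/16
  v_R = (−(3/4) + 47/16) / (2·(5/8)) = 7/4 m/s
check:
stop time T_s = (7/4)/(4/5) = 2.1875 s
reaction-phase robot travel = 1.7500·0.2500 = 0.4375 m
braking distance = 1.7500²/(2·0.8000) = 1.9141 m
human closes 0.4000·2.4375 = 0.9750 m
margins: 0.0400+0.0500+0.0600 = 0.1500 m
sum ≈ 0.4375+1.9141+0.9750+0.1500 ≈ 3.4766 m = S ✓

v_R_max = 7/4 m/s = 1.7500 m/s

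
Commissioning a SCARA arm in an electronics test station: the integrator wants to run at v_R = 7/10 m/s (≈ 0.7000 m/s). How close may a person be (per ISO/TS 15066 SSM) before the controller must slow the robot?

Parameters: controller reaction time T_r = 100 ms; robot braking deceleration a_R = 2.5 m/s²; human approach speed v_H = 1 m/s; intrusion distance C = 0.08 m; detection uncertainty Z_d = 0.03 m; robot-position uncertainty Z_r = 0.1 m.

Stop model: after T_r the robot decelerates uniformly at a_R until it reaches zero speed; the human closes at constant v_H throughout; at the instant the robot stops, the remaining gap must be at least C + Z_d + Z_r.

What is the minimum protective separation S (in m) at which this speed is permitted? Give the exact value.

S_min = 379/500 m = 0.7580 m

braking lasts T_s = (7/10)/(5/2) = 0.2800 s
reaction-phase robot travel = 0.7000·0.1000 = 0.0700 m
robot under decel: 0.7000²/(2·2.5000) = 0.0980 m
person approaches 1.0000·(0.1000+0.2800) = 0.3800 m
residual clearance needed = 0.0800+0.0300+0.1000 = 0.2100 m
S_min ≈ 0.0700+0.0980+0.3800+0.2100  ⇒  S_min = 379/500 m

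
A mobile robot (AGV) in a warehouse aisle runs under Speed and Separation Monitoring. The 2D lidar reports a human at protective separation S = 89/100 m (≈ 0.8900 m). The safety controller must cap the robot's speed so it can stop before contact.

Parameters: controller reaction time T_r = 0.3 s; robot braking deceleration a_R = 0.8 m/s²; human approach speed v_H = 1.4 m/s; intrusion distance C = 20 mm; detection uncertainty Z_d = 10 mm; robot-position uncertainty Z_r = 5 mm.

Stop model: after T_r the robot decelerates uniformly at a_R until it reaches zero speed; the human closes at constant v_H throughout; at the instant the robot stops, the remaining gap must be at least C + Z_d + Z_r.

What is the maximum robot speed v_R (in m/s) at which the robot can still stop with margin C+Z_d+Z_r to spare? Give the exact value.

collect terms ⇒ (5/8)·v_R² + (41/20)·v_R + (-87/200) = 0
  disc = (41/20)² − 4·(5/8)·(-87/200) = 529/100 ; √disc = 23/10
  v_R = (−(41/20) + 23/10) / (2·(5/8)) = 1/5 m/s
check:
T_s = v_R/a_R = (1/5)/(4/5) = 0.2500 s
robot covers v_R·T_r = 0.2000·0.3000 = 0.0600 m before braking
robot covers 0.2000·0.2500 − ½·0.8000·0.2500² = 0.0250 m while stopping
human closes 1.4000·0.5500 = 0.7700 m
margins: 0.0200+0.0100+0.0050 = 0.0350 m
sum ≈ 0.0600+0.0250+0.7700+0.0350 ≈ 0.8900 m = S ✓

v_R_max = 1/5 m/s = 0.2000 m/s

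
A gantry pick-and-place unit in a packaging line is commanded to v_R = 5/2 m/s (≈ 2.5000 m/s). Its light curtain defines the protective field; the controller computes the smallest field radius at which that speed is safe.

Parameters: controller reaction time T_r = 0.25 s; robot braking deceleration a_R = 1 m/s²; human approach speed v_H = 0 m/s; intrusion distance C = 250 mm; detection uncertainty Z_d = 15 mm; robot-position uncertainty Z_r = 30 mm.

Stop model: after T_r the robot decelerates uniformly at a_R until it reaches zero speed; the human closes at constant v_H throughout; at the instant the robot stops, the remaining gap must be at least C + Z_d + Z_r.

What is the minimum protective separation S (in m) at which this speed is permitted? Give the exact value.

braking lasts T_s = (5/2)/1 = 2.5000 s
robot covers v_R·T_r = 2.5000·0.2500 = 0.6250 m before braking
robot covers 2.5000·2.5000 − ½·1.0000·2.5000² = 3.1250 m while stopping
human closes 0.0000·2.7500 = 0.0000 m
margins: 0.2500+0.0150+0.0300 = 0.2950 m
S_min ≈ 0.6250+3.1250+0.0000+0.2950  ⇒  S_min = 809/200 m

S_min = 809/200 m = 4.0450 m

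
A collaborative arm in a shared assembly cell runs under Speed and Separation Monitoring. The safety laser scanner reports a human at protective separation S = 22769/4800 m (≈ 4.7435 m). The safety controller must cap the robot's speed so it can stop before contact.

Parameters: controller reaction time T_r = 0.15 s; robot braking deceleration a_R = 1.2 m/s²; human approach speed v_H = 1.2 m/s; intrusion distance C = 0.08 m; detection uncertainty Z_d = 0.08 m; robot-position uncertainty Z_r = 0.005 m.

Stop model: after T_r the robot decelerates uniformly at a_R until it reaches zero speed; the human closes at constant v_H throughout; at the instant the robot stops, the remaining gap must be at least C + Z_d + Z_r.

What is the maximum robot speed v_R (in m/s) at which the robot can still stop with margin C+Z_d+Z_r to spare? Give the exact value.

collect terms ⇒ (5/12)·v_R² + (23/20)·v_R + (-21113/4800) = 0
  disc = (23/20)² − 4·(5/12)·(-21113/4800) = 124609/14400 ; √disc = 353/120
  v_R = (−(23/20) + 353/120) / (2·(5/12)) = 43/20 m/s
check:
T_s = v_R/a_R = (43/20)/(6/5) = 1.7917 s
robot covers v_R·T_r = 2.1500·0.1500 = 0.3225 m before braking
braking distance = 2.1500²/(2·1.2000) = 1.9260 m
human over T_r+T_s: 1.2000·(0.1500+1.7917) = 2.3300 m
residual clearance needed = 0.0800+0.0800+0.0050 = 0.1650 m
sum ≈ 0.3225+1.9260+2.3300+0.1650 ≈ 4.7435 m = S ✓

v_R_max = 43/20 m/s = 2.1500 m/s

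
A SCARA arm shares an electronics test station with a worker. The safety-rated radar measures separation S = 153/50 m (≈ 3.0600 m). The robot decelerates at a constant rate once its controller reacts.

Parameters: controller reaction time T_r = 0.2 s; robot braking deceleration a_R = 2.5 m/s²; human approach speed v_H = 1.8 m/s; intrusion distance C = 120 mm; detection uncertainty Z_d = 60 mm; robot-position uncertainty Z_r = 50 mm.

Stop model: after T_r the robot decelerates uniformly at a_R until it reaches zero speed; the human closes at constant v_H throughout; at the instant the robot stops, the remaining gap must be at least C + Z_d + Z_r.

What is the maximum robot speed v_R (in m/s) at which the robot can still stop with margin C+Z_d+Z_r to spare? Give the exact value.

v_R_max = 19/10 m/s = 1.9000 m/s

collect terms ⇒ (1/5)·v_R² + (23/25)·v_R + (-247/100) = 0
  disc = (23/25)² − 4·(1/5)·(-247/100) = 1764/625 ; √disc = 42/25
  v_R = (−(23/25) + 42/25) / (2·(1/5)) = 19/10 m/s
check:
stop time T_s = (19/10)/(5/2) = 0.7600 s
reaction-phase robot travel = 1.9000·0.2000 = 0.3800 m
robot under decel: 1.9000²/(2·2.5000) = 0.7220 m
human over T_r+T_s: 1.8000·(0.2000+0.7600) = 1.7280 m
C+Z_d+Z_r = 0.1200+0.0600+0.0500 = 0.2300 m
sum ≈ 0.3800+0.7220+1.7280+0.2300 ≈ 3.0600 m = S ✓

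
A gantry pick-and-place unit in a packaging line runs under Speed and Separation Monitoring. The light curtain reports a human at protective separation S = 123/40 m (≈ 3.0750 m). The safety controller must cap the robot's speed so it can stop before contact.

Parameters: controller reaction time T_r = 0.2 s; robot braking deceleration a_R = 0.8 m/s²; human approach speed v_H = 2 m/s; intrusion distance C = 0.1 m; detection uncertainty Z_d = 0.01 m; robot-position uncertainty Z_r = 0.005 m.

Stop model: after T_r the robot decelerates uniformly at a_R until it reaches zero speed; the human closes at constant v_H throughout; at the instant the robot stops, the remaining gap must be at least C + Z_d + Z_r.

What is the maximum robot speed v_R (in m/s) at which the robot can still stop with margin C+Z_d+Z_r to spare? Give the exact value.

quadratic (5/8)·v² + (27/10)·v + (-64/25) = 0
  disc = (27/10)² − 4·(5/8)·(-64/25) = 1369/100 ; √disc = 37/10
  v_R = (−(27/10) + 37/10) / (2·(5/8)) = 4/5 m/s
check:
stop time T_s = (4/5)/(4/5) = 1.0000 s
robot in T_r: 0.8000·0.2000 = 0.1600 m
braking distance = 0.8000²/(2·0.8000) = 0.4000 m
person approaches 2.0000·(0.2000+1.0000) = 2.4000 m
residual clearance needed = 0.1000+0.0100+0.0050 = 0.1150 m
sum ≈ 0.1600+0.4000+2.4000+0.1150 ≈ 3.0750 m = S ✓

v_R_max = 4/5 m/s = 0.8000 m/s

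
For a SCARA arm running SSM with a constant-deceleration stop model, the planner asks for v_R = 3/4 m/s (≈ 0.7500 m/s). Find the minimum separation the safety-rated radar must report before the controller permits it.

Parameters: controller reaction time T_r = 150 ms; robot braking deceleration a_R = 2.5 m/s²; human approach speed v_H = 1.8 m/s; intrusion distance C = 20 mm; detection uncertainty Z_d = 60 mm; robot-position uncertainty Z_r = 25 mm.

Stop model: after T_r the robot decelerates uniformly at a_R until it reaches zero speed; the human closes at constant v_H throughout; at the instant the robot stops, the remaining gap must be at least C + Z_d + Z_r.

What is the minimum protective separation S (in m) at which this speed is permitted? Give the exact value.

S_min = 57/50 m = 1.1400 m

stop time T_s = (3/4)/(5/2) = 0.3000 s
reaction-phase robot travel = 0.7500·0.1500 = 0.1125 m
robot covers 0.7500·0.3000 − ½·2.5000·0.3000² = 0.1125 m while stopping
human closes 1.8000·0.4500 = 0.8100 m
residual clearance needed = 0.0200+0.0600+0.0250 = 0.1050 m
S_min ≈ 0.1125+0.1125+0.8100+0.1050  ⇒  S_min = 57/50 m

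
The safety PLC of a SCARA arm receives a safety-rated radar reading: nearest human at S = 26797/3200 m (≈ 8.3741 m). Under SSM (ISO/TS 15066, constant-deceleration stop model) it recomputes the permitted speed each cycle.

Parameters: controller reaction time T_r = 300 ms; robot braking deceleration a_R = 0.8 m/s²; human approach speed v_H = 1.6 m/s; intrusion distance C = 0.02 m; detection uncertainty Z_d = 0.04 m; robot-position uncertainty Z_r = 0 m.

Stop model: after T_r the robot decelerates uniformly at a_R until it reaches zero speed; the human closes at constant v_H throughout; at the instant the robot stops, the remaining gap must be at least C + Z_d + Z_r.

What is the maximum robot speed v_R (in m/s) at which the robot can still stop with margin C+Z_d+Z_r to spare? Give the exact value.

collect terms ⇒ (5/8)·v_R² + (23/10)·v_R + (-25069/3200) = 0
  disc = (23/10)² − 4·(5/8)·(-25069/3200) = 159201/6400 ; √disc = 399/80
  v_R = (−(23/10) + 399/80) / (2·(5/8)) = 43/20 m/s
check:
T_s = v_R/a_R = (43/20)/(4/5) = 2.6875 s
robot covers v_R·T_r = 2.1500·0.3000 = 0.6450 m before braking
braking distance = 2.1500²/(2·0.8000) = 2.8891 m
human closes 1.6000·2.9875 = 4.7800 m
residual clearance needed = 0.0200+0.0400+0.0000 = 0.0600 m
sum ≈ 0.6450+2.8891+4.7800+0.0600 ≈ 8.3741 m = S ✓

v_R_max = 43/20 m/s = 2.1500 m/s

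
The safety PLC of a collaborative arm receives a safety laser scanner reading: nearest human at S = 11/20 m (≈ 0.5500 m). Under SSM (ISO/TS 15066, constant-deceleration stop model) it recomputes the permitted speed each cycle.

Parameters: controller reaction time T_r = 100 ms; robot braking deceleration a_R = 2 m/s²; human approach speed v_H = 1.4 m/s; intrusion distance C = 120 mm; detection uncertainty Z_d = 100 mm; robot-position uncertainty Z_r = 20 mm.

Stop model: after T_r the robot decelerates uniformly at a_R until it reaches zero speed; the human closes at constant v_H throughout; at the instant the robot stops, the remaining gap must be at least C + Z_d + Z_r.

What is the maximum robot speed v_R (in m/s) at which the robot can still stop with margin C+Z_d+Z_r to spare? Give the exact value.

v_R_max = 1/5 m/s = 0.2000 m/s

collect terms ⇒ (1/4)·v_R² + (4/5)·v_R + (-17/100) = 0
  disc = (4/5)² − 4·(1/4)·(-17/100) = 81/100 ; √disc = 9/10
  v_R = (−(4/5) + 9/10) / (2·(1/4)) = 1/5 m/s
check:
stop time T_s = (1/5)/2 = 0.1000 s
robot covers v_R·T_r = 0.2000·0.1000 = 0.0200 m before braking
robot under decel: 0.2000²/(2·2.0000) = 0.0100 m
human closes 1.4000·0.2000 = 0.2800 m
C+Z_d+Z_r = 0.1200+0.1000+0.0200 = 0.2400 m
sum ≈ 0.0200+0.0100+0.2800+0.2400 ≈ 0.5500 m = S ✓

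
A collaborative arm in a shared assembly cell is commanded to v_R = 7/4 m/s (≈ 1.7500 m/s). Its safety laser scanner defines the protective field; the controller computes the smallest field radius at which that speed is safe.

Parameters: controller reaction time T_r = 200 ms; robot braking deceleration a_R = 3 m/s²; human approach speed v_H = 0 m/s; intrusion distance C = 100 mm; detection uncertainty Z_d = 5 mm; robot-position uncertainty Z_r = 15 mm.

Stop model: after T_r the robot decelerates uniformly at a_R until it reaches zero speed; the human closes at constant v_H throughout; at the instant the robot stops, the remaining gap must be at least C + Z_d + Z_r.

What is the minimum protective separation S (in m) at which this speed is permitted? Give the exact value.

stop time T_s = (7/4)/3 = 0.5833 s
reaction-phase robot travel = 1.7500·0.2000 = 0.3500 m
robot covers 1.7500·0.5833 − ½·3.0000·0.5833² = 0.5104 m while stopping
person approaches 0.0000·(0.2000+0.5833) = 0.0000 m
margins: 0.1000+0.0050+0.0150 = 0.1200 m
S_min ≈ 0.3500+0.5104+0.0000+0.1200  ⇒  S_min = 2353/2400 m

S_min = 2353/2400 m = 0.9804 m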